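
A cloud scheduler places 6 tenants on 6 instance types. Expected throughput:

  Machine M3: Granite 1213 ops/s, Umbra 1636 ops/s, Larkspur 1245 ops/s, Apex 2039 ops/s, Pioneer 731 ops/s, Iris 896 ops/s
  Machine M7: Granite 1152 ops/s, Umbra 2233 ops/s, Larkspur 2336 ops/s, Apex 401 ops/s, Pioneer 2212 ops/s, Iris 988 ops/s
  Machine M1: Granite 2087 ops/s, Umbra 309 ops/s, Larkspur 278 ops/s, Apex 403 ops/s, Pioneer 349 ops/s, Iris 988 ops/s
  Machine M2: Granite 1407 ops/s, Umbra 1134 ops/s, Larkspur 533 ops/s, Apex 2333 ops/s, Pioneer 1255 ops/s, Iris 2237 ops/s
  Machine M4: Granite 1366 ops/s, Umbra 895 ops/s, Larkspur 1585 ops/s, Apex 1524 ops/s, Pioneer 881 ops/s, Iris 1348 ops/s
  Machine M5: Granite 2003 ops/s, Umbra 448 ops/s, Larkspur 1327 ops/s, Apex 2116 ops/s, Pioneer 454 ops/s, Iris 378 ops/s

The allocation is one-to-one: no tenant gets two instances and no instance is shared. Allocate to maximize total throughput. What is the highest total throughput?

Treat this as an assignment problem: match each tenant to one instance.
Optimal: Granite→Machine M1 (2087 ops/s), Umbra→Machine M3 (1636 ops/s), Larkspur→Machine M4 (1585 ops/s), Apex→Machine M5 (2116 ops/s), Pioneer→Machine M7 (2212 ops/s), Iris→Machine M2 (2237 ops/s) — total 2087+1636+1585+2116+2212+2237 = 11873 ops/s.
Row-greedy (each tenant in turn takes its best remaining instance) gives 9347 ops/s, worse by 2526.
Next-best assignment: Granite→Machine M1, Umbra→Machine M3, Larkspur→Machine M7, Apex→Machine M5, Pioneer→Machine M4, Iris→Machine M2 = 11293 ops/s.
Swapping Iris↔Apex (Iris→Machine M5 378 ops/s, Apex→Machine M2 2333 ops/s) loses 1642.
No other one-to-one assignment exceeds 11873 ops/s.

Max total: 11873 ops/s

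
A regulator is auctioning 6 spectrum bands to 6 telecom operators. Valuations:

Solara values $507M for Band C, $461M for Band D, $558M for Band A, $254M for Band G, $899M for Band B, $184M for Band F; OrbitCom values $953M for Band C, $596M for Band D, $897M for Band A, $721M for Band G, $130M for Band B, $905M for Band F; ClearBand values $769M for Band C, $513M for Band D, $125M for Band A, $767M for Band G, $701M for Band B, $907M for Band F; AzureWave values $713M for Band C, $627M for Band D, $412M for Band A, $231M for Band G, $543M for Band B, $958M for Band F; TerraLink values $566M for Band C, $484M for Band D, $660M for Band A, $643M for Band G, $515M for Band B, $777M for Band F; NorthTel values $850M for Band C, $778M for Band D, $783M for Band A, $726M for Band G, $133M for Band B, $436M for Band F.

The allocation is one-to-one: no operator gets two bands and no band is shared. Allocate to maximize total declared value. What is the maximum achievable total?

Max total: $5015M

Optimal: Solara→Band B ($899M), OrbitCom→Band C ($953M), ClearBand→Band G ($767M), AzureWave→Band F ($958M), TerraLink→Band A ($660M), NorthTel→Band D ($778M) — total 899+953+767+958+660+778 = $5015M.
Row-greedy (each operator in turn takes its best remaining band) gives $4772M, worse by 243.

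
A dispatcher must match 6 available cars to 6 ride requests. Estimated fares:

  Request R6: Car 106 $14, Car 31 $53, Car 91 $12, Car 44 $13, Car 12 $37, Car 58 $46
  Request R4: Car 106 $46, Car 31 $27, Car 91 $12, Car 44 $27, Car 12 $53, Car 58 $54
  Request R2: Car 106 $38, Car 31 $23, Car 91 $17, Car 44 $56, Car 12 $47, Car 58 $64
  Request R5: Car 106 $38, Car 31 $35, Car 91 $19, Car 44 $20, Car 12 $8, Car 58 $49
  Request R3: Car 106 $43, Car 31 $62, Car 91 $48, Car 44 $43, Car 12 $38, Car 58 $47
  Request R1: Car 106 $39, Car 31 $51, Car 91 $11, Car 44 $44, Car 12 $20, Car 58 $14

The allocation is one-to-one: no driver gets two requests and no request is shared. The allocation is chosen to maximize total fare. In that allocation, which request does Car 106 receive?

This is the linear assignment problem.
Optimal: Car 106→Request R5 ($38), Car 31→Request R6 ($53), Car 91→Request R3 ($48), Car 44→Request R1 ($44), Car 12→Request R4 ($53), Car 58→Request R2 ($64) — total 38+53+48+44+53+64 = $300.
Next-best assignment: Car 106→Request R1, Car 31→Request R6, Car 91→Request R3, Car 44→Request R2, Car 12→Request R4, Car 58→Request R5 = $298.
Swapping Car 31↔Car 12 (Car 31→Request R4 $27, Car 12→Request R6 $37) loses 42.
Car 106's own top request is Request R4 ($46), but forcing Car 106→Request R4 and reassigning the rest optimally gives only $287 — worse by 13.

Car 106 receives Request R5.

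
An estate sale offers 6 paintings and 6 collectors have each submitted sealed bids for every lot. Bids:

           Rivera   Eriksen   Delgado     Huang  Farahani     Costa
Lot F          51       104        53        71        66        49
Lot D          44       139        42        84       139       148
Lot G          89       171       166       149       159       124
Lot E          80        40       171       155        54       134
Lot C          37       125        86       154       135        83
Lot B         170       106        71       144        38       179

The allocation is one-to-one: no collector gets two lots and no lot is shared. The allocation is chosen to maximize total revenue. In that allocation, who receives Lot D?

This is the linear assignment problem.
Optimal: Rivera→Lot B ($170), Eriksen→Lot F ($104), Delgado→Lot E ($171), Huang→Lot C ($154), Farahani→Lot G ($159), Costa→Lot D ($148) — total 170+104+171+154+159+148 = $906.
Max-entry greedy (repeatedly take the single best remaining cell) gives $865, worse by 41.
Next-best assignment: Rivera→Lot B, Eriksen→Lot G, Delgado→Lot E, Huang→Lot C, Farahani→Lot F, Costa→Lot D = $880.
Swapping Costa↔Rivera (Costa→Lot B $179, Rivera→Lot D $44) loses 95.
Costa's own top lot is Lot B ($179), but forcing Costa→Lot B and reassigning the rest optimally gives only $865 — worse by 41.

Costa receives Lot D.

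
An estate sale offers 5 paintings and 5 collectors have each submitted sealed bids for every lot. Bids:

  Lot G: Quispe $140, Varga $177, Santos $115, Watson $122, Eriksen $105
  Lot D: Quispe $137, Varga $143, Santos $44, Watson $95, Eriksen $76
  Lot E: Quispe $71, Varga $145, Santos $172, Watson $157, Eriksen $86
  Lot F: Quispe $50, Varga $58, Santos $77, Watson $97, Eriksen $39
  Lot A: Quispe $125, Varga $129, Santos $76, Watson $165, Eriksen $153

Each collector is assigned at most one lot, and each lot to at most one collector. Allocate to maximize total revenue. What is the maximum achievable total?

This is the linear assignment problem.
Optimal: Quispe→Lot D ($137), Varga→Lot G ($177), Santos→Lot E ($172), Watson→Lot F ($97), Eriksen→Lot A ($153) — total 137+177+172+97+153 = $736.
Row-greedy (each collector in turn takes its best remaining lot) gives $603, worse by 133.
Swapping Eriksen↔Watson (Eriksen→Lot F $39, Watson→Lot A $165) loses 46.
Checked against all permutations: $736 is optimal.

Max total: $736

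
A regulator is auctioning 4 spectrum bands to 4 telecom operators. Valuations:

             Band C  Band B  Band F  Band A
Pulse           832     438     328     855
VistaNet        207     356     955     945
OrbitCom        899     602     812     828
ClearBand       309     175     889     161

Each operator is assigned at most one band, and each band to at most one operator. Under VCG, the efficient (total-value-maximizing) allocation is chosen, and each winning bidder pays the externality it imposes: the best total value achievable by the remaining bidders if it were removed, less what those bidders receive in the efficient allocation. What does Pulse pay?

Efficient allocation: Pulse→Band C ($832M), VistaNet→Band A ($945M), OrbitCom→Band B ($602M), ClearBand→Band F ($889M); total welfare W = $3268M.
Pulse receives Band C at value $832M, so the others get W − 832 = $2436M.
Without Pulse: best allocation of the remaining 3 bidders over all 4 bands is VistaNet→Band A ($945M), OrbitCom→Band C ($899M), ClearBand→Band F ($889M), total $2733M.
VCG payment = (others' best without Pulse) − (others' welfare with Pulse) = 2733 − 2436 = $297M.

Pulse pays $297M.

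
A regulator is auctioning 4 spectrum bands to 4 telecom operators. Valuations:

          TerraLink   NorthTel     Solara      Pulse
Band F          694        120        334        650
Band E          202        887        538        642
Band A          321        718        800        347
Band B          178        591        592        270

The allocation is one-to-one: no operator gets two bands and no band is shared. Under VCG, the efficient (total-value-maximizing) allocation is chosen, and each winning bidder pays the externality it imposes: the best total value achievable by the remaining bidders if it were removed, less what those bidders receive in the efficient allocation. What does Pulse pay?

Pulse pays $296M.

Efficient allocation: TerraLink→Band F ($694M), NorthTel→Band B ($591M), Solara→Band A ($800M), Pulse→Band E ($642M); total welfare W = $2727M.
Pulse receives Band E at value $642M, so the others get W − 642 = $2085M.
Without Pulse: best allocation of the remaining 3 bidders over all 4 bands is TerraLink→Band F ($694M), NorthTel→Band E ($887M), Solara→Band A ($800M), total $2381M.
VCG payment = (others' best without Pulse) − (others' welfare with Pulse) = 2381 − 2085 = $296M.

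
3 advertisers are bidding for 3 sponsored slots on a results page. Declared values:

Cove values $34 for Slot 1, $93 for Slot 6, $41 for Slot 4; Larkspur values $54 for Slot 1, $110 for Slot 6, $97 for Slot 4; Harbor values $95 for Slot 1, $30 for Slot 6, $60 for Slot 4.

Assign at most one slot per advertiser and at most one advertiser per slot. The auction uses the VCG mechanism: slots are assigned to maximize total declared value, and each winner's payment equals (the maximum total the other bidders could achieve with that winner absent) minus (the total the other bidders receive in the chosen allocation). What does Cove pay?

Efficient allocation: Cove→Slot 6 ($93), Larkspur→Slot 4 ($97), Harbor→Slot 1 ($95); total welfare W = $285.
Cove receives Slot 6 at value $93, so the others get W − 93 = $192.
Without Cove: best allocation of the remaining 2 bidders over all 3 slots is Larkspur→Slot 6 ($110), Harbor→Slot 1 ($95), total $205.
VCG payment = (others' best without Cove) − (others' welfare with Cove) = 205 − 192 = $13.

Cove pays $13.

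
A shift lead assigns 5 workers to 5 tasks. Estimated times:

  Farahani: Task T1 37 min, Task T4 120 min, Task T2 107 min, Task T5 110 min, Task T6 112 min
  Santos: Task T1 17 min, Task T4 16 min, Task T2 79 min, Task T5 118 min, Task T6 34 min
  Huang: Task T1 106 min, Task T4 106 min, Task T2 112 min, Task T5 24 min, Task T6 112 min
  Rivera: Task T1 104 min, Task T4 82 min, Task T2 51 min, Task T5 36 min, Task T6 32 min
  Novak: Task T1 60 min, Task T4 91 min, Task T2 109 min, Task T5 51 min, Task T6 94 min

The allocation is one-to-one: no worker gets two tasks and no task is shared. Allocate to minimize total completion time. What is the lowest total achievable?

Min total: 218 min

This is a one-to-one assignment (minimum-cost bipartite matching).
Optimal: Farahani→Task T1 (37 min), Santos→Task T4 (16 min), Huang→Task T5 (24 min), Rivera→Task T6 (32 min), Novak→Task T2 (109 min) — total 37+16+24+32+109 = 218 min.
Column-greedy (each task in turn goes to its cheapest remaining worker) gives 324 min, worse by 106.
Next-best assignment: Farahani→Task T1, Santos→Task T4, Huang→Task T5, Rivera→Task T2, Novak→Task T6 = 222 min.
Swapping Novak↔Huang (Novak→Task T5 51 min, Huang→Task T2 112 min) adds 30.
No other one-to-one assignment undercuts 218 min.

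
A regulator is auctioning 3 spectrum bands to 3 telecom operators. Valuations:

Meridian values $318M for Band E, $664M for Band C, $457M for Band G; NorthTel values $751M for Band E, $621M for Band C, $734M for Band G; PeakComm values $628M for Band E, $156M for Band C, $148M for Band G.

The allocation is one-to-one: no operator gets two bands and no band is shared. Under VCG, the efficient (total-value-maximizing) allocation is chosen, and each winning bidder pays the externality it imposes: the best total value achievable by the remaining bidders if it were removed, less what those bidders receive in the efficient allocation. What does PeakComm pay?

Efficient allocation: Meridian→Band C ($664M), NorthTel→Band G ($734M), PeakComm→Band E ($628M); total welfare W = $2026M.
PeakComm receives Band E at value $628M, so the others get W − 628 = $1398M.
Without PeakComm: best allocation of the remaining 2 bidders over all 3 bands is Meridian→Band C ($664M), NorthTel→Band E ($751M), total $1415M.
VCG payment = (others' best without PeakComm) − (others' welfare with PeakComm) = 1415 − 1398 = $17M.

PeakComm pays $17M.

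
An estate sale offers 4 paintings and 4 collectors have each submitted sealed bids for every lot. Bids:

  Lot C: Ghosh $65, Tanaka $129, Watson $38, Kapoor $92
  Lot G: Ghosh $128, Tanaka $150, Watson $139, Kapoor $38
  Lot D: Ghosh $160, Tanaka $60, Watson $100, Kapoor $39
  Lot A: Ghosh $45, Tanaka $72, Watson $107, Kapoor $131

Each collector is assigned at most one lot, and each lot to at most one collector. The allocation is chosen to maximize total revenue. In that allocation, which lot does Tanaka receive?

Tanaka receives Lot C.

This is the linear assignment problem.
Optimal: Ghosh→Lot D ($160), Tanaka→Lot C ($129), Watson→Lot G ($139), Kapoor→Lot A ($131) — total 160+129+139+131 = $559.
Tanaka's own top lot is Lot G ($150), but forcing Tanaka→Lot G and reassigning the rest optimally gives only $509 — worse by 50.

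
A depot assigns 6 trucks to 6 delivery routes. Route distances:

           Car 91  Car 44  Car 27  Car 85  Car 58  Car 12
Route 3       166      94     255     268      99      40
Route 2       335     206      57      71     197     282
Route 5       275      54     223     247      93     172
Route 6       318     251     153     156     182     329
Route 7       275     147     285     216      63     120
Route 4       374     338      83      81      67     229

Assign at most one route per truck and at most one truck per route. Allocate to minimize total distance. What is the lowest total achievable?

Min total: 613 km

This is the linear assignment problem.
Optimal: Car 91→Route 6 (318 km), Car 44→Route 5 (54 km), Car 27→Route 2 (57 km), Car 85→Route 4 (81 km), Car 58→Route 7 (63 km), Car 12→Route 3 (40 km) — total 318+54+57+81+63+40 = 613 km.
Column-greedy (each route in turn goes to its cheapest remaining truck) gives 744 km, worse by 131.
Next-best assignment: Car 91→Route 3, Car 44→Route 5, Car 27→Route 2, Car 85→Route 6, Car 58→Route 4, Car 12→Route 7 = 620 km.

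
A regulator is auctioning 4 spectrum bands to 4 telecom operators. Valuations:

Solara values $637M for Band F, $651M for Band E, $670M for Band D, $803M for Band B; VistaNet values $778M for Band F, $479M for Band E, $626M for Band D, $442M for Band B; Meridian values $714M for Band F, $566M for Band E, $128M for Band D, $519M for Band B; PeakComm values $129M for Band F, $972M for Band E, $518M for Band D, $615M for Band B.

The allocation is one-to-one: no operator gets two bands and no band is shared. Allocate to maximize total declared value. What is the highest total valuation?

Max total: $3115M

Treat this as an assignment problem: match each operator to one band.
Optimal: Solara→Band B ($803M), VistaNet→Band D ($626M), Meridian→Band F ($714M), PeakComm→Band E ($972M) — total 803+626+714+972 = $3115M.
Column-greedy (each band in turn goes to its best remaining operator) gives $2939M, worse by 176.
Swapping Solara↔PeakComm (Solara→Band E $651M, PeakComm→Band B $615M) loses 509.
Every other assignment is strictly worse.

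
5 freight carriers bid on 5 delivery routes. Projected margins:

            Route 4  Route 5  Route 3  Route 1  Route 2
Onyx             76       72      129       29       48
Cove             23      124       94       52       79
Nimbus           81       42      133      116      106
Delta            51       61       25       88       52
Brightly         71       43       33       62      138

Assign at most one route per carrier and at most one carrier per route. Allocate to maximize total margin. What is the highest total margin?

This is the linear assignment problem.
Optimal: Onyx→Route 3 ($129k), Cove→Route 5 ($124k), Nimbus→Route 4 ($81k), Delta→Route 1 ($88k), Brightly→Route 2 ($138k) — total 129+124+81+88+138 = $560k.
Row-greedy (each carrier in turn takes its best remaining route) gives $492k, worse by 68.
Next-best assignment: Onyx→Route 4, Cove→Route 5, Nimbus→Route 3, Delta→Route 1, Brightly→Route 2 = $559k.
Every other assignment is strictly worse.

Maximum total: $560k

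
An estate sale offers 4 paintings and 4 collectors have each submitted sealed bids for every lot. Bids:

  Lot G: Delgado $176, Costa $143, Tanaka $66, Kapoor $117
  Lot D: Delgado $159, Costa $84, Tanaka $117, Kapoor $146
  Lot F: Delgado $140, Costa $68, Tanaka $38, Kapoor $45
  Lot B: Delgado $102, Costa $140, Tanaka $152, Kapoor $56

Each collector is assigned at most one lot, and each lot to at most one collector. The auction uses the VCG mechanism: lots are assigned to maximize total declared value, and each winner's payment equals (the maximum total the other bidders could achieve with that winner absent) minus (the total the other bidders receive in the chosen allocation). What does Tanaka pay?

Tanaka pays $33.

Efficient allocation: Delgado→Lot F ($140), Costa→Lot G ($143), Tanaka→Lot B ($152), Kapoor→Lot D ($146); total welfare W = $581.
Tanaka receives Lot B at value $152, so the others get W − 152 = $429.
Without Tanaka: best allocation of the remaining 3 bidders over all 4 lots is Delgado→Lot G ($176), Costa→Lot B ($140), Kapoor→Lot D ($146), total $462.
VCG payment = (others' best without Tanaka) − (others' welfare with Tanaka) = 462 − 429 = $33.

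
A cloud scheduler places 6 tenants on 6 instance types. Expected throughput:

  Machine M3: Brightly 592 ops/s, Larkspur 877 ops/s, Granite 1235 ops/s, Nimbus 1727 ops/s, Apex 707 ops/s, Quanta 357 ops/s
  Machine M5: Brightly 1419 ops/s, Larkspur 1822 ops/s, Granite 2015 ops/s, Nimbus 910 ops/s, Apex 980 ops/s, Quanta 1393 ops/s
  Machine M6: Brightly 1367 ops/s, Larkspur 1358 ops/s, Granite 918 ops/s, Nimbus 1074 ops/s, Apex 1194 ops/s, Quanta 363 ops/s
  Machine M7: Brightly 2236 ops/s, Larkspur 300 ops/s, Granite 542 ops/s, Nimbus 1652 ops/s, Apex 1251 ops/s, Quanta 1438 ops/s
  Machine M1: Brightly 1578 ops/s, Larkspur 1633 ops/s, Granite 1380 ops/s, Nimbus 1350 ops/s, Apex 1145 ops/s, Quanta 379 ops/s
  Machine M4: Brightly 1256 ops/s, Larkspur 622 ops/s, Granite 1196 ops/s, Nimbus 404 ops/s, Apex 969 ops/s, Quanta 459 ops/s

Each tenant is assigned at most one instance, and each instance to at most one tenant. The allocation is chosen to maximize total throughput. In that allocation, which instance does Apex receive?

Optimal: Brightly→Machine M7 (2236 ops/s), Larkspur→Machine M1 (1633 ops/s), Granite→Machine M4 (1196 ops/s), Nimbus→Machine M3 (1727 ops/s), Apex→Machine M6 (1194 ops/s), Quanta→Machine M5 (1393 ops/s) — total 2236+1633+1196+1727+1194+1393 = 9379 ops/s.
Max-entry greedy (repeatedly take the single best remaining cell) gives 9264 ops/s, worse by 115.
Swapping Larkspur↔Brightly (Larkspur→Machine M7 300 ops/s, Brightly→Machine M1 1578 ops/s) loses 1991.
Apex's own top instance is Machine M7 (1251 ops/s), but forcing Apex→Machine M7 and reassigning the rest optimally gives only 8567 ops/s — worse by 812.

Apex receives Machine M6.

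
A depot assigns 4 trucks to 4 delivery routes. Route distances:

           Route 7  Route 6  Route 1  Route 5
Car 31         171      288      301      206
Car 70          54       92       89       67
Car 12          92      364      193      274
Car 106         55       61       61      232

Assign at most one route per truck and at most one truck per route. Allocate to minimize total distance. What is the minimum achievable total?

This is a one-to-one assignment (minimum-cost bipartite matching).
Optimal: Car 31→Route 5 (206 km), Car 70→Route 1 (89 km), Car 12→Route 7 (92 km), Car 106→Route 6 (61 km) — total 206+89+92+61 = 448 km.
Column-greedy (each route in turn goes to its cheapest remaining truck) gives 514 km, worse by 66.

Min total: 448 km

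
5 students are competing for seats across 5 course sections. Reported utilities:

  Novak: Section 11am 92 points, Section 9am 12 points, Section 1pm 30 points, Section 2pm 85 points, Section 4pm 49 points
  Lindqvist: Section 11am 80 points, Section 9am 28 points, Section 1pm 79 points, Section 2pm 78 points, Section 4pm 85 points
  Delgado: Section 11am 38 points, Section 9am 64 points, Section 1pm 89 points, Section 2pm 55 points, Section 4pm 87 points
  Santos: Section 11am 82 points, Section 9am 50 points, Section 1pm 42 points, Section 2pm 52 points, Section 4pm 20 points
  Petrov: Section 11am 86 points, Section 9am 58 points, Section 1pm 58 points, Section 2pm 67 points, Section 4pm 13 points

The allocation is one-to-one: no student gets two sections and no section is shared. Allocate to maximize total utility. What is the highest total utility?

Maximum total: 399 points

Optimal: Novak→Section 2pm (85 points), Lindqvist→Section 4pm (85 points), Delgado→Section 1pm (89 points), Santos→Section 11am (82 points), Petrov→Section 9am (58 points) — total 85+85+89+82+58 = 399 points.
Max-entry greedy (repeatedly take the single best remaining cell) gives 383 points, worse by 16.
No other one-to-one assignment exceeds 399 points.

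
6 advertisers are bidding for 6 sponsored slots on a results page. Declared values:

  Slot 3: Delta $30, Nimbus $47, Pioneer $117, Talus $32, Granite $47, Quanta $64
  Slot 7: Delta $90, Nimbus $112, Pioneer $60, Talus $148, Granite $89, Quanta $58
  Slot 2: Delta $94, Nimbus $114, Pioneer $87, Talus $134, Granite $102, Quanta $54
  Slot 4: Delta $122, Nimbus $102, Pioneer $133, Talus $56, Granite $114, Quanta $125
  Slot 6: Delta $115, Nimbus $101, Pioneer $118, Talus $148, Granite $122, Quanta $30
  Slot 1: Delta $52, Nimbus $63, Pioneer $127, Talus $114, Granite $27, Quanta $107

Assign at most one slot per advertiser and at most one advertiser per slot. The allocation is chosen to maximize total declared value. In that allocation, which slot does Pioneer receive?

Optimal: Delta→Slot 4 ($122), Nimbus→Slot 2 ($114), Pioneer→Slot 3 ($117), Talus→Slot 7 ($148), Granite→Slot 6 ($122), Quanta→Slot 1 ($107) — total 122+114+117+148+122+107 = $730.
Column-greedy (each slot in turn goes to its best remaining advertiser) gives $678, worse by 52.
Next-best assignment: Delta→Slot 6, Nimbus→Slot 2, Pioneer→Slot 3, Talus→Slot 7, Granite→Slot 4, Quanta→Slot 1 = $715.
Pioneer's own top slot is Slot 4 ($133), but forcing Pioneer→Slot 4 and reassigning the rest optimally gives only $664 — worse by 66.

Pioneer receives Slot 3.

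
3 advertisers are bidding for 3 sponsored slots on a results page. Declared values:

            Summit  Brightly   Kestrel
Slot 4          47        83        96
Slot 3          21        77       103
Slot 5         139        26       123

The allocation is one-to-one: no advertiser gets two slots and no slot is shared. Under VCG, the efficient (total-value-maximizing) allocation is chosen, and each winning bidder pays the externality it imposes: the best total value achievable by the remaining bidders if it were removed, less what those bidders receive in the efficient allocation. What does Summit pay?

Summit pays $20.

Efficient allocation: Summit→Slot 5 ($139), Brightly→Slot 4 ($83), Kestrel→Slot 3 ($103); total welfare W = $325.
Summit receives Slot 5 at value $139, so the others get W − 139 = $186.
Without Summit: best allocation of the remaining 2 bidders over all 3 slots is Brightly→Slot 4 ($83), Kestrel→Slot 5 ($123), total $206.
VCG payment = (others' best without Summit) − (others' welfare with Summit) = 206 − 186 = $20.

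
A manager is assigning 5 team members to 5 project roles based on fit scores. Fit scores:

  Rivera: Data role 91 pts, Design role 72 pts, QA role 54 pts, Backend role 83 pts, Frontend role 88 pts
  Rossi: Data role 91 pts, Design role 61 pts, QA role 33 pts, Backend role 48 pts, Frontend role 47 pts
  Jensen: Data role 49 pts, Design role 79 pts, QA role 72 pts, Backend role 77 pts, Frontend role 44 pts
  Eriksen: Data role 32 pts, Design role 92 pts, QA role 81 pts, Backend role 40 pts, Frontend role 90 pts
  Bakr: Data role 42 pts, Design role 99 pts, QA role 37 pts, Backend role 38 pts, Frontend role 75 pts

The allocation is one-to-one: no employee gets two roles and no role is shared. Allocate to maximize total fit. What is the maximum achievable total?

Optimal: Rivera→Frontend role (88 pts), Rossi→Data role (91 pts), Jensen→Backend role (77 pts), Eriksen→QA role (81 pts), Bakr→Design role (99 pts) — total 88+91+77+81+99 = 436 pts.
Column-greedy (each role in turn goes to its best remaining employee) gives 395 pts, worse by 41.
Checked against all permutations: 436 pts is optimal.

Max total: 436 pts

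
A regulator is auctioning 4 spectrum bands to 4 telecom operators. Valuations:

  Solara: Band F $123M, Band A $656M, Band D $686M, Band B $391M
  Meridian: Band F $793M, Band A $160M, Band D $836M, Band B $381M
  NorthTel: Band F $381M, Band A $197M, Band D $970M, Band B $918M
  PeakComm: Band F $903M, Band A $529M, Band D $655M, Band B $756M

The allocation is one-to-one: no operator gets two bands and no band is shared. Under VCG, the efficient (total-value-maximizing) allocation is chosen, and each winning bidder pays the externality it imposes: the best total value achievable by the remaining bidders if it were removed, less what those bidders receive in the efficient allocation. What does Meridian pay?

Efficient allocation: Solara→Band A ($656M), Meridian→Band D ($836M), NorthTel→Band B ($918M), PeakComm→Band F ($903M); total welfare W = $3313M.
Meridian receives Band D at value $836M, so the others get W − 836 = $2477M.
Without Meridian: best allocation of the remaining 3 bidders over all 4 bands is Solara→Band A ($656M), NorthTel→Band D ($970M), PeakComm→Band F ($903M), total $2529M.
VCG payment = (others' best without Meridian) − (others' welfare with Meridian) = 2529 − 2477 = $52M.

Meridian pays $52M.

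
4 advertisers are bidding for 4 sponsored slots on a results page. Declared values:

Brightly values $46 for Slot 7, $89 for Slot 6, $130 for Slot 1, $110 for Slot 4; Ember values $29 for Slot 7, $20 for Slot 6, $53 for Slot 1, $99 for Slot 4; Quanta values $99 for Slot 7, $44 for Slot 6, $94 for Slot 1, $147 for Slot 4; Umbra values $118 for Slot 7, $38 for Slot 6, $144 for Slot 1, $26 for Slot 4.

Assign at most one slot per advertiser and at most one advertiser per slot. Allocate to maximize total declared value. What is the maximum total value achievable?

Optimal: Brightly→Slot 6 ($89), Ember→Slot 4 ($99), Quanta→Slot 7 ($99), Umbra→Slot 1 ($144) — total 89+99+99+144 = $431.
Column-greedy (each slot in turn goes to its best remaining advertiser) gives $400, worse by 31.
Swapping Umbra↔Brightly (Umbra→Slot 6 $38, Brightly→Slot 1 $130) loses 65.

Max total: $431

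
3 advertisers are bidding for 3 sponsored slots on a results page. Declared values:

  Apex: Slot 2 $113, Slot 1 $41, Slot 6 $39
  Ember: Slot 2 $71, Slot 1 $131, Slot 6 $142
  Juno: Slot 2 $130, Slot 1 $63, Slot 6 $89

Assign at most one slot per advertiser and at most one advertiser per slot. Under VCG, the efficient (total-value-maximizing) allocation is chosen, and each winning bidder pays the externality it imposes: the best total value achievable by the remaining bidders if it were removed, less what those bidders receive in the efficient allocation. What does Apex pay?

Efficient allocation: Apex→Slot 2 ($113), Ember→Slot 1 ($131), Juno→Slot 6 ($89); total welfare W = $333.
Apex receives Slot 2 at value $113, so the others get W − 113 = $220.
Without Apex: best allocation of the remaining 2 bidders over all 3 slots is Ember→Slot 6 ($142), Juno→Slot 2 ($130), total $272.
VCG payment = (others' best without Apex) − (others' welfare with Apex) = 272 − 220 = $52.

Apex pays $52.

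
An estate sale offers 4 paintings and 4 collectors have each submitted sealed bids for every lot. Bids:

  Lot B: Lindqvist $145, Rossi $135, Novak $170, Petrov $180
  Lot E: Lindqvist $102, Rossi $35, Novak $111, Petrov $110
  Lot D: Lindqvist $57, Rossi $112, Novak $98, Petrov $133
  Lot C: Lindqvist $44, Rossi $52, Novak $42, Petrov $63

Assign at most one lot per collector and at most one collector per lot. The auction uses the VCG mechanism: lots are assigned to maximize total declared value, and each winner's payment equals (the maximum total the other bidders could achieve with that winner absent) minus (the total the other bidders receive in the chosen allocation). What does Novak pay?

Efficient allocation: Lindqvist→Lot E ($102), Rossi→Lot C ($52), Novak→Lot B ($170), Petrov→Lot D ($133); total welfare W = $457.
Novak receives Lot B at value $170, so the others get W − 170 = $287.
Without Novak: best allocation of the remaining 3 bidders over all 4 lots is Lindqvist→Lot E ($102), Rossi→Lot D ($112), Petrov→Lot B ($180), total $394.
VCG payment = (others' best without Novak) − (others' welfare with Novak) = 394 − 287 = $107.

Novak pays $107.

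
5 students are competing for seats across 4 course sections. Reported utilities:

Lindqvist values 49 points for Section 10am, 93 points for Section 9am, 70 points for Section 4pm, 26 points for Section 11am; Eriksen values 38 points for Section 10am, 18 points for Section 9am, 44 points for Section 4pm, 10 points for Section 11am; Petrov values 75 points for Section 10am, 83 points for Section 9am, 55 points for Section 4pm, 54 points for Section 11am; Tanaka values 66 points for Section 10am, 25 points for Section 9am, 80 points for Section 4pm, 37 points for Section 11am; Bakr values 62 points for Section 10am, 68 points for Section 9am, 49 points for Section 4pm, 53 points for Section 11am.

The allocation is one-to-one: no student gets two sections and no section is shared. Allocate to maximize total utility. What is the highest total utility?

This is a one-to-one assignment (maximum-weight bipartite matching).
Optimal: Petrov→Section 10am (75 points), Lindqvist→Section 9am (93 points), Tanaka→Section 4pm (80 points), Bakr→Section 11am (53 points) — total 75+93+80+53 = 301 points.
Row-greedy (each student in turn takes its best remaining section) gives 249 points, worse by 52.
Next-best assignment: Bakr→Section 10am, Lindqvist→Section 9am, Tanaka→Section 4pm, Petrov→Section 11am = 289 points.

Maximum total: 301 points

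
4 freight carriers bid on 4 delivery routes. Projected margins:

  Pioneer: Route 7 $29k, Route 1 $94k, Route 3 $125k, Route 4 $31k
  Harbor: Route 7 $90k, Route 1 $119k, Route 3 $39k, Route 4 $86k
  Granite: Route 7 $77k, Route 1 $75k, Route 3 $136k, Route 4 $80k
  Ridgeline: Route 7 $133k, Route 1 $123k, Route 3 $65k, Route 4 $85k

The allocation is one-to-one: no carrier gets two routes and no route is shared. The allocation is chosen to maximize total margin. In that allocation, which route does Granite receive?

Granite receives Route 4.

This is a one-to-one assignment (maximum-weight bipartite matching).
Optimal: Pioneer→Route 3 ($125k), Harbor→Route 1 ($119k), Granite→Route 4 ($80k), Ridgeline→Route 7 ($133k) — total 125+119+80+133 = $457k.
Column-greedy (each route in turn goes to its best remaining carrier) gives $419k, worse by 38.
Checked against all permutations: $457k is optimal.
Granite's own top route is Route 3 ($136k), but forcing Granite→Route 3 and reassigning the rest optimally gives only $449k — worse by 8.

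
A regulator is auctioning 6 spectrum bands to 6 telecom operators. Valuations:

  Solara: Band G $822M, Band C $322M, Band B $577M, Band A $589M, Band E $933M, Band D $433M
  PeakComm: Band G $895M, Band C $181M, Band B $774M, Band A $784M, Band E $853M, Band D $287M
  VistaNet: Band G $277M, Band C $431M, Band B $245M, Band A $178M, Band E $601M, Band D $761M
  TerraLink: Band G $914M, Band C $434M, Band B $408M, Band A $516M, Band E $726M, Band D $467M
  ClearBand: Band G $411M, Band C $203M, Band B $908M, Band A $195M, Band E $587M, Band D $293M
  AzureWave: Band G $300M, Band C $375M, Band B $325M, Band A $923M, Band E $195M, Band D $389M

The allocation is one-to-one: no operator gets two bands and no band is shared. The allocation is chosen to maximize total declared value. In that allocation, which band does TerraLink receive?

This is the linear assignment problem.
Optimal: Solara→Band E ($933M), PeakComm→Band G ($895M), VistaNet→Band D ($761M), TerraLink→Band C ($434M), ClearBand→Band B ($908M), AzureWave→Band A ($923M) — total 933+895+761+434+908+923 = $4854M.
Row-greedy (each operator in turn takes its best remaining band) gives $4388M, worse by 466.
Swapping ClearBand↔VistaNet (ClearBand→Band D $293M, VistaNet→Band B $245M) loses 1131.
TerraLink's own top band is Band G ($914M), but forcing TerraLink→Band G and reassigning the rest optimally gives only $4681M — worse by 173.

TerraLink receives Band C.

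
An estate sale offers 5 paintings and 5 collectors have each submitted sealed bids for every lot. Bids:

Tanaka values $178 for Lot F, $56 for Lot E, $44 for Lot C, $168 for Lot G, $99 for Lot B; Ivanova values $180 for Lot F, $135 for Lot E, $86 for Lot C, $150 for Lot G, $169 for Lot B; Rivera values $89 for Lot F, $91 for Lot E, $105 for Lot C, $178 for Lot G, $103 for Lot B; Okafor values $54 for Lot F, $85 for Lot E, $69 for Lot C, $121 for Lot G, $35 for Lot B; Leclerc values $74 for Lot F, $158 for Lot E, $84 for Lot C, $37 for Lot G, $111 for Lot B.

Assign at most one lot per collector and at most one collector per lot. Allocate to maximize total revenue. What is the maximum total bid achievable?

Max total: $752

Optimal: Tanaka→Lot F ($178), Ivanova→Lot B ($169), Rivera→Lot G ($178), Okafor→Lot C ($69), Leclerc→Lot E ($158) — total 178+169+178+69+158 = $752.
Row-greedy (each collector in turn takes its best remaining lot) gives $694, worse by 58.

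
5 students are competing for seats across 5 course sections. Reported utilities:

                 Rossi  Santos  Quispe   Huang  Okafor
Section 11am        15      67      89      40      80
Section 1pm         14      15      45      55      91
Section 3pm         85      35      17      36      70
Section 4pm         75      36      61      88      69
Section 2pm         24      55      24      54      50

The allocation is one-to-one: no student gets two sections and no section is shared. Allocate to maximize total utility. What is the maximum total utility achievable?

Treat this as an assignment problem: match each student to one section.
Optimal: Rossi→Section 3pm (85 points), Santos→Section 2pm (55 points), Quispe→Section 11am (89 points), Huang→Section 4pm (88 points), Okafor→Section 1pm (91 points) — total 85+55+89+88+91 = 408 points.
Row-greedy (each student in turn takes its best remaining section) gives 318 points, worse by 90.
Swapping Okafor↔Huang (Okafor→Section 4pm 69 points, Huang→Section 1pm 55 points) loses 55.

Max total: 408 points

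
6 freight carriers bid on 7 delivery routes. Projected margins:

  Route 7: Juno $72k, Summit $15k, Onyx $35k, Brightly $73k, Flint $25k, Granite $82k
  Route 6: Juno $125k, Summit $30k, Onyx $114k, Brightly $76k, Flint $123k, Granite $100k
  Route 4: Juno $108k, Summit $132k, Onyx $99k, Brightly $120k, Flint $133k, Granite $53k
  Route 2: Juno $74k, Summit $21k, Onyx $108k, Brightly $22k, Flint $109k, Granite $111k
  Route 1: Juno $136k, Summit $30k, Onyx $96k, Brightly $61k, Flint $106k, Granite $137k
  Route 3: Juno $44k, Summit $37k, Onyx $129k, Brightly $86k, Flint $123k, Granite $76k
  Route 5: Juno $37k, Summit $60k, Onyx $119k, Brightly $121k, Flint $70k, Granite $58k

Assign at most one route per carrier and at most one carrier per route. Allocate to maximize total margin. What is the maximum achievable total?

Maximum total: $753k

Treat this as an assignment problem: match each carrier to one route.
Optimal: Juno→Route 6 ($125k), Summit→Route 4 ($132k), Onyx→Route 3 ($129k), Brightly→Route 5 ($121k), Flint→Route 2 ($109k), Granite→Route 1 ($137k) — total 125+132+129+121+109+137 = $753k.
Max-entry greedy (repeatedly take the single best remaining cell) gives $666k, worse by 87.
Swapping Onyx↔Flint (Onyx→Route 2 $108k, Flint→Route 3 $123k) loses 7.
Checked against all permutations: $753k is optimal.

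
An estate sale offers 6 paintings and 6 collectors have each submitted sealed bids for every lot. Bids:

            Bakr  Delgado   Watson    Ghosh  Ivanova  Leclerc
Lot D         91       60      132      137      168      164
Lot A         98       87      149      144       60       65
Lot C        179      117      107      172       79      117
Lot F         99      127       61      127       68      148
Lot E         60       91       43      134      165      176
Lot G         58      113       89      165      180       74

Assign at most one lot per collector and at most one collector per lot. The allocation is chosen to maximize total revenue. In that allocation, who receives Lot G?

Ghosh receives Lot G.

Optimal: Bakr→Lot C ($179), Delgado→Lot F ($127), Watson→Lot A ($149), Ghosh→Lot G ($165), Ivanova→Lot D ($168), Leclerc→Lot E ($176) — total 179+127+149+165+168+176 = $964.
Column-greedy (each lot in turn goes to its best remaining collector) gives $891, worse by 73.
Swapping Delgado↔Watson (Delgado→Lot A $87, Watson→Lot F $61) loses 128.
Checked against all permutations: $964 is optimal.
Ghosh's own top lot is Lot C ($172), but forcing Ghosh→Lot C and reassigning the rest optimally gives only $895 — worse by 69.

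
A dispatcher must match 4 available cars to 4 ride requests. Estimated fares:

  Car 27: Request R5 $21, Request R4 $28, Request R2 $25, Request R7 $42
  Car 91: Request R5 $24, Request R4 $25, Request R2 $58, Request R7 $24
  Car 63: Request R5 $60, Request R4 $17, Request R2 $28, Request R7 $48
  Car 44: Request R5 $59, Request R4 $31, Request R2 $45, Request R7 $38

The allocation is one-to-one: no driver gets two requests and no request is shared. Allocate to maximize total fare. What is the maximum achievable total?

This is a one-to-one assignment (maximum-weight bipartite matching).
Optimal: Car 27→Request R4 ($28), Car 91→Request R2 ($58), Car 63→Request R7 ($48), Car 44→Request R5 ($59) — total 28+58+48+59 = $193.
Column-greedy (each request in turn goes to its best remaining driver) gives $191, worse by 2.
Next-best assignment: Car 27→Request R7, Car 91→Request R2, Car 63→Request R5, Car 44→Request R4 = $191.

Max total: $193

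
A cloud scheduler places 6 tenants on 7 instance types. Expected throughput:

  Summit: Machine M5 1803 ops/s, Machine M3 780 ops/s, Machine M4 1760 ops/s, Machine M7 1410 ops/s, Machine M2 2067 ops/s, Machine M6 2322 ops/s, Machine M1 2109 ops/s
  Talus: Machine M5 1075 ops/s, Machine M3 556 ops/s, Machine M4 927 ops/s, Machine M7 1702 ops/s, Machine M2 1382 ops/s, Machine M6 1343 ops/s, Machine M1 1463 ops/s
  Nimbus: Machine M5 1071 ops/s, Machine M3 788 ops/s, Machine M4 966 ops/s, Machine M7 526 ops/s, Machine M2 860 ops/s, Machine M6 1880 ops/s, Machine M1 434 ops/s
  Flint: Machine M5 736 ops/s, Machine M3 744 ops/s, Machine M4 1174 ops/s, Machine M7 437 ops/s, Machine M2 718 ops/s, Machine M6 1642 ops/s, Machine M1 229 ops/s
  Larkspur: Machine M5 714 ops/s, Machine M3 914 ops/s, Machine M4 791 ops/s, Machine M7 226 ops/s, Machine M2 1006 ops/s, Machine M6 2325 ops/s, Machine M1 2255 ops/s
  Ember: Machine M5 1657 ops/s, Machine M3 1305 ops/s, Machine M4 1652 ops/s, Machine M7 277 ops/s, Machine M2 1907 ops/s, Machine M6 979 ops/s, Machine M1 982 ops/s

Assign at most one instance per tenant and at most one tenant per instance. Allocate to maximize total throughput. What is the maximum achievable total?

Max total: 10735 ops/s

Optimal: Summit→Machine M2 (2067 ops/s), Talus→Machine M7 (1702 ops/s), Nimbus→Machine M6 (1880 ops/s), Flint→Machine M4 (1174 ops/s), Larkspur→Machine M1 (2255 ops/s), Ember→Machine M5 (1657 ops/s) — total 2067+1702+1880+1174+2255+1657 = 10735 ops/s.
Column-greedy (each instance in turn goes to its best remaining tenant) gives 8870 ops/s, worse by 1865.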